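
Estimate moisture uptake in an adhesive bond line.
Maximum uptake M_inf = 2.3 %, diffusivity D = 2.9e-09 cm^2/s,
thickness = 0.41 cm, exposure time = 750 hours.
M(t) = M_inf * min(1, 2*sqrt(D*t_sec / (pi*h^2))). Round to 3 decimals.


Convert time: 750 h = 2700000 s
ratio = min(1, 2*sqrt(2.9e-09*2700000/(pi*0.41^2)))
= 0.243530
M(t) = 2.3 * 0.243530 = 0.560%

0.560


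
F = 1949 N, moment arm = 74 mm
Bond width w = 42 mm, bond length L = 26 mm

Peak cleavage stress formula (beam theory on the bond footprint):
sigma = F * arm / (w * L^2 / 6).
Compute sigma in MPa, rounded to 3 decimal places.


sigma = (1949 * 74) / (42 * 676 / 6)
= 144226 * 6 / 28392
= 865356 / 28392
= 30.479 MPa

30.479


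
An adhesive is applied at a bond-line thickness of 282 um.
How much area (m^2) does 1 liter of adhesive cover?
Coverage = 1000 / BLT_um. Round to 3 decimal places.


Coverage = 1000 / 282 = 3.546 m^2

3.546


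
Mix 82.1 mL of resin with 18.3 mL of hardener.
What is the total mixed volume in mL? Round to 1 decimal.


Total = 82.1 + 18.3 = 100.4 mL

100.4


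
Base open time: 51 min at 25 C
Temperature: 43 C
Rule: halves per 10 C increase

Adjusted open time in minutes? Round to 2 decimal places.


Acceleration = 2^((43-25)/10) = 3.4822
Open time = 51 / 3.4822 = 14.65 min

14.65


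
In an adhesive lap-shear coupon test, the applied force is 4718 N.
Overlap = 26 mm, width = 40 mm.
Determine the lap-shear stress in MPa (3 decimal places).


stress = F / (overlap * width)
= 4718 / (26 * 40)
= 4.537 MPa

4.537


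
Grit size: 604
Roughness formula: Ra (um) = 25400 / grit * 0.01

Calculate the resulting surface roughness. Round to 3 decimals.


Ra = 25400 / 604 * 0.01
= 0.421 um

0.421


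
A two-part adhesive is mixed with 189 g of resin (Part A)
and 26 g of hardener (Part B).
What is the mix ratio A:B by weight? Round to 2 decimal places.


Mix ratio = mass_A / mass_B
= 189 / 26
= 7.27

7.27


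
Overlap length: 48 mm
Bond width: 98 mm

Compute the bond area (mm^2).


Bond area = 48 * 98 = 4704 mm^2

4704


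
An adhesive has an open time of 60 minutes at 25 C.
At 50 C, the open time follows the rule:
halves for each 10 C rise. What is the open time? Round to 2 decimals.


Factor = 2^((50-25)/10) = 5.6569
Open time = 60 / 5.6569 = 10.61 min

10.61


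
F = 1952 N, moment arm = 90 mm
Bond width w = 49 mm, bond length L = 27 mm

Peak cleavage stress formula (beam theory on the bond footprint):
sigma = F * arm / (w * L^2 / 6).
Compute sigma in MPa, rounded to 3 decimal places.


sigma = (1952 * 90) / (49 * 729 / 6)
= 175680 * 6 / 35721
= 1054080 / 35721
= 29.509 MPa

29.509


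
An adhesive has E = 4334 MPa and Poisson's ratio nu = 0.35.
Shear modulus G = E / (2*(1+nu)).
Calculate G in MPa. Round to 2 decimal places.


G = 4334 / (2*(1+0.35))
= 4334 / 2.70
= 1605.19 MPa

1605.19


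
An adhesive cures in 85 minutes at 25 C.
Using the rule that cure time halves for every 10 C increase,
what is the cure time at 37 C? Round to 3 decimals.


Factor = 2^((37 - 25) / 10) = 2.2974
Cure time = 85 / 2.2974
= 36.998 minutes

36.998


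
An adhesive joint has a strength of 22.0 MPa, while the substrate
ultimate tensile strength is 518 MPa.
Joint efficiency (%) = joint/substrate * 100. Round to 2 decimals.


Efficiency = 22.0 / 518 * 100
= 4.25%

4.25


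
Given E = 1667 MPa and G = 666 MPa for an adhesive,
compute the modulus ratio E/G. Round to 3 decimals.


E/G ratio = 1667 / 666 = 2.503

2.503


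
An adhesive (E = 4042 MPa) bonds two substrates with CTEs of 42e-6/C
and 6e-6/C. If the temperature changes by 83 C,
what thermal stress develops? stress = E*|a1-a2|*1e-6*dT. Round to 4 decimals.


Stress = 4042 * |42 - 6| * 1e-6 * 83
= 12.0775 MPa

12.0775


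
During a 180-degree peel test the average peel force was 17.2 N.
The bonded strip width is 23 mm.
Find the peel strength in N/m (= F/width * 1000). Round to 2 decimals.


Peel strength = F/width * 1000
= 17.2 / 23 * 1000
= 747.83 N/m

747.83


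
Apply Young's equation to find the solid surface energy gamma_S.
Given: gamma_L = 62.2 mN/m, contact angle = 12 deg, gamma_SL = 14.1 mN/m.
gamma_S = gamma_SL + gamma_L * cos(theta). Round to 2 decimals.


theta_rad = 12 * pi/180 = 0.209440
gamma_S = 14.1 + 62.2 * cos(0.209440)
= 74.94 mN/m

74.94


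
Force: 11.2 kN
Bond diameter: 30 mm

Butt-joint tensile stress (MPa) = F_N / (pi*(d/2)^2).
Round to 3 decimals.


F_N = 11.2 * 1000 = 11200.0 N
A = pi*(15.0)^2 = 706.8583 mm^2
stress = 11200.0 / 706.8583 = 15.845 MPa

15.845


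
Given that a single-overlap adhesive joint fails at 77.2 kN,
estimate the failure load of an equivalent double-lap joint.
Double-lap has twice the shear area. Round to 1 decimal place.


Double-lap factor = 2
Expected load = 77.2 * 2 = 154.4 kN

154.4


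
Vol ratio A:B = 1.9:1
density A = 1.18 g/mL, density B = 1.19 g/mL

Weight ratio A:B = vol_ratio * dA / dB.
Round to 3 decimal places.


Weight ratio = 1.9 * 1.18 / 1.19
= 1.884

1.884


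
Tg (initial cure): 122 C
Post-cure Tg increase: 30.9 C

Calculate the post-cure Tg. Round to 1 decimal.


Post-cure Tg = 122 + 30.9 = 152.9 C

152.9


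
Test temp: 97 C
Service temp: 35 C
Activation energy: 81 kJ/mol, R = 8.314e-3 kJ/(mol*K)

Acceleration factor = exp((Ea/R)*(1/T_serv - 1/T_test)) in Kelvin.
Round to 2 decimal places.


AF = exp((81/0.008314)*(1/308.15 - 1/370.15))
= 199.49

199.49


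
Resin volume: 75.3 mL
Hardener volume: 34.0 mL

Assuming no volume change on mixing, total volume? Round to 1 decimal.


V_total = 75.3 + 34.0 = 109.3 mL

109.3


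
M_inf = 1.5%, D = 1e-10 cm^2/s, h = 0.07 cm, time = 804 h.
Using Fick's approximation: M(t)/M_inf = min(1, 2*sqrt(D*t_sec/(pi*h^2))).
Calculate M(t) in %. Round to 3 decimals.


t = 2894400 s
ratio = min(1, 2*sqrt(1e-10*2894400/(pi*0.0049)))
= 0.274243
M(t) = 1.5 * 0.274243 = 0.411%

0.411


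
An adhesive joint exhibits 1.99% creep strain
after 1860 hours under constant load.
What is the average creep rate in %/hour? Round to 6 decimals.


Creep rate = strain / time
= 1.99 / 1860
= 0.001070 %/h

0.001070


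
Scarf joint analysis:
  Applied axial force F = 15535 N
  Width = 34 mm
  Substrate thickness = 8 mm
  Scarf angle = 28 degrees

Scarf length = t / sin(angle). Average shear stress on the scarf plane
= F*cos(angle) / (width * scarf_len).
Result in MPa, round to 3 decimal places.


Scarf length = 8 / sin(28 deg) = 17.0404 mm
cos(28 deg) = 0.882948
Shear = 15535 * 0.882948 / (34 * 17.0404)
= 23.675 MPa

23.675


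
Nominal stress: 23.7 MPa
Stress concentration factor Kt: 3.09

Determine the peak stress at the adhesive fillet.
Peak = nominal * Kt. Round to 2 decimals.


Peak stress = 23.7 * 3.09
= 73.23 MPa

73.23


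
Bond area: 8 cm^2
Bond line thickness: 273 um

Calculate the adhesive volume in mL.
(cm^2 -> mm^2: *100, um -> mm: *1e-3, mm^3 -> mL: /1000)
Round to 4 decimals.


V = 8*100 * 273*1e-3 / 1000
= 0.2184 mL

0.2184


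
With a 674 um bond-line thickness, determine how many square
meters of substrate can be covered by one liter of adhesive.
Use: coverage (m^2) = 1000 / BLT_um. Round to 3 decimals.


Coverage = 1000 / 674 = 1.484 m^2

1.484


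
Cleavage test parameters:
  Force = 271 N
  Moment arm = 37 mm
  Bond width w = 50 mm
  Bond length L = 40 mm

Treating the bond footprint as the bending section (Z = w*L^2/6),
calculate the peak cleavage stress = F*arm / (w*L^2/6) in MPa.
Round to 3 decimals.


M = 271 * 37 = 10027 N*mm
Z = 50 * 40^2 / 6 = 80000 / 6 mm^3
sigma = M / Z = 6 * 10027 / 80000 = 60162 / 80000
= 0.752 MPa

0.752


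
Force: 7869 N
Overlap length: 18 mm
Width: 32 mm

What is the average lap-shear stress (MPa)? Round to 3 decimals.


Average shear stress = F / (overlap * width)
= 7869 / (18 * 32)
= 13.661 MPa

13.661


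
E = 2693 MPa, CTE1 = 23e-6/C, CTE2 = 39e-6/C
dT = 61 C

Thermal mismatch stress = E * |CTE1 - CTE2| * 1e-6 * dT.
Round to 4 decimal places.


= 2693 * 16e-6 * 61
= 2.6284 MPa

2.6284


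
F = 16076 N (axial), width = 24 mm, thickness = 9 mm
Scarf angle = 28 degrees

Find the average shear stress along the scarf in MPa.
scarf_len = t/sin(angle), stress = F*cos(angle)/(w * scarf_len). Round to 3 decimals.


scarf_len = 9/sin(28 deg) = 19.1705
cos(28 deg) = 0.882948
stress = 16076*0.882948/(24*19.1705) = 30.851 MPa

30.851


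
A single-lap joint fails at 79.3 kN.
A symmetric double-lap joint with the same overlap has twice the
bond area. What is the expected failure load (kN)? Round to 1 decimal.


Double-lap load = 2 * 79.3 = 158.6 kN

158.6


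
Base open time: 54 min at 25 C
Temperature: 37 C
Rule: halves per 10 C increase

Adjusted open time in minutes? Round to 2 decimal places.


Acceleration = 2^((37-25)/10) = 2.2974
Open time = 54 / 2.2974 = 23.50 min

23.50


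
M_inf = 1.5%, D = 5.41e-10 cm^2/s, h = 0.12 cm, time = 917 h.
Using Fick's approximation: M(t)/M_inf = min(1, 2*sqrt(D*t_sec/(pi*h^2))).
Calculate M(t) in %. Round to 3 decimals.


t = 3301200 s
ratio = min(1, 2*sqrt(5.41e-10*3301200/(pi*0.0144)))
= 0.397382
M(t) = 1.5 * 0.397382 = 0.596%

0.596


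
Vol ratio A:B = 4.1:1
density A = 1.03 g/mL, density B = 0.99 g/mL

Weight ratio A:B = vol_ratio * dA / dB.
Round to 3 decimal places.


Weight ratio = 4.1 * 1.03 / 0.99
= 4.266

4.266


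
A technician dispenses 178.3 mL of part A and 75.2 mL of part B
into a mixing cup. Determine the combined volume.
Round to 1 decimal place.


Combined volume = 178.3 + 75.2
= 253.5 mL

253.5


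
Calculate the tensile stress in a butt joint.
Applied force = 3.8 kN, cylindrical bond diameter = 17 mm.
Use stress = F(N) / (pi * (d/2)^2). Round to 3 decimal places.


A = pi * 8.5^2 = 226.9801 mm^2
sigma = 3800.0 / 226.9801 = 16.742 MPa

16.742


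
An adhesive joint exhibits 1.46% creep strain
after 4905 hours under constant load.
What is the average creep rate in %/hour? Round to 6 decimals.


Creep rate = strain / time
= 1.46 / 4905
= 0.000298 %/h

0.000298


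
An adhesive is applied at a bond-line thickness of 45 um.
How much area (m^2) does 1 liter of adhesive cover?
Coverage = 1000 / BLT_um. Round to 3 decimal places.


Coverage = 1000 / 45 = 22.222 m^2

22.222


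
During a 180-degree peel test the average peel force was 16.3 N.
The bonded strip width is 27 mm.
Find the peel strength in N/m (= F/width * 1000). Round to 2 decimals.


Peel strength = F/width * 1000
= 16.3 / 27 * 1000
= 603.70 N/m

603.70


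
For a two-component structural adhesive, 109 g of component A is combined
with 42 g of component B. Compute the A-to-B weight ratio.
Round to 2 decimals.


Weight ratio A:B = 109 / 42
= 2.60

2.60


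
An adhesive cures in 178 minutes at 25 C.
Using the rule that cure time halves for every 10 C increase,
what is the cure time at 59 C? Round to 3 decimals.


Factor = 2^((59 - 25) / 10) = 10.5561
Cure time = 178 / 10.5561
= 16.862 minutes

16.862


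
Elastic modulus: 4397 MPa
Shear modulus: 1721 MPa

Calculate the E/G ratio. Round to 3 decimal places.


E / G = 4397 / 1721 = 2.555

2.555


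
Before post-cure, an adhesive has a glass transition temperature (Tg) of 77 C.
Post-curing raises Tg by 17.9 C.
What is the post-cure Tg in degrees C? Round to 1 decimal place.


Tg_post = Tg_base + delta_Tg
= 77 + 17.9
= 94.9 C

94.9


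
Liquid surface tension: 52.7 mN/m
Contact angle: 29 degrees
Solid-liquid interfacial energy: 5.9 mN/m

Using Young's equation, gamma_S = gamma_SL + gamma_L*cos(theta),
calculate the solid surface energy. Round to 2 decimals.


gamma_S = 5.9 + 52.7 * cos(29)
= 51.99 mN/m

51.99


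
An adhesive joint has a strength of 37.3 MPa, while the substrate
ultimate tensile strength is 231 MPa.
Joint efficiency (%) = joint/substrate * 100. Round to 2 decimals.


Efficiency = 37.3 / 231 * 100
= 16.15%

16.15


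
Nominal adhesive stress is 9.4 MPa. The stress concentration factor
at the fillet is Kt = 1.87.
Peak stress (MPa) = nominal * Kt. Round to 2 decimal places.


Peak = 9.4 * 1.87 = 17.58 MPa

17.58


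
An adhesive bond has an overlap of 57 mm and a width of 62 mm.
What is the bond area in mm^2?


Bond area = overlap * width
= 57 * 62
= 3534 mm^2

3534


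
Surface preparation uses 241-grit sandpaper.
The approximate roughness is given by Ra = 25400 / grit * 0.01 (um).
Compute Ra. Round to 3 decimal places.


Ra = 25400 / 241 * 0.01
= 254 / 241
= 1.054 um

1.054


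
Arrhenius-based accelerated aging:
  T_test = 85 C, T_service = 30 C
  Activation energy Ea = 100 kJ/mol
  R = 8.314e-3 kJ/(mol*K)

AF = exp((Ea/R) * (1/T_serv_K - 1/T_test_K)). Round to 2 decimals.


T_test_K = 358.15, T_serv_K = 303.15
AF = exp((100/8.314e-3) * (1/303.15 - 1/358.15))
= 442.74

442.74


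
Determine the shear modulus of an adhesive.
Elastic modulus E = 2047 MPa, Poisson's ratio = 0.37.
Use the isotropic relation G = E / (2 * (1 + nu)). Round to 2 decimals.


G = 2047 / (2*(1+0.37)) = 2047 / 2.74
= 747.08 MPa

747.08


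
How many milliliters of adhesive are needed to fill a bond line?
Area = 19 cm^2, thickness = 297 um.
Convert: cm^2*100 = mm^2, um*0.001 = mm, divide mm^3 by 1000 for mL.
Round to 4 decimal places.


= (19 * 100) * (297 * 0.001) / 1000
= 0.5643 mL

0.5643


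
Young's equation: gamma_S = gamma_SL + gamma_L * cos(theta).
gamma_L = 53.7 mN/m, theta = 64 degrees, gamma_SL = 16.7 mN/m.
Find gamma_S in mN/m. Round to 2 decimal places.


cos(64 deg) = 0.438371
gamma_S = 16.7 + 53.7 * 0.438371
= 40.24 mN/m

40.24


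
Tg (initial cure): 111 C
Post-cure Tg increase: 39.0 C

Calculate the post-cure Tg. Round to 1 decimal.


Post-cure Tg = 111 + 39.0 = 150.0 C

150.0


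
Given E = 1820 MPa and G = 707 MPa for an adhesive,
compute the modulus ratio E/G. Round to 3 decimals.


E/G ratio = 1820 / 707 = 2.574

2.574


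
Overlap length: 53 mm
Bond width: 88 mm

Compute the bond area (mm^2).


Bond area = 53 * 88 = 4664 mm^2

4664


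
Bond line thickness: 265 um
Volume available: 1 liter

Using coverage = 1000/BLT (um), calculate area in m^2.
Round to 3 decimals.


1 L = 1e6 mm^3, thickness = 265 um = 0.265 mm
Area = 1e6 / 0.265 mm^2 = (1e6 / 0.265) / 1e6 m^2 = 1000 / 265 m^2
= 3.774 m^2

3.774


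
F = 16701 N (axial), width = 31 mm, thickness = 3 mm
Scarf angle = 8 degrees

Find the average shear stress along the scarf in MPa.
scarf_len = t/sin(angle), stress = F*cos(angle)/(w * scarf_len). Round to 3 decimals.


scarf_len = 3/sin(8 deg) = 21.5559
cos(8 deg) = 0.990268
stress = 16701*0.990268/(31*21.5559) = 24.750 MPa

24.750


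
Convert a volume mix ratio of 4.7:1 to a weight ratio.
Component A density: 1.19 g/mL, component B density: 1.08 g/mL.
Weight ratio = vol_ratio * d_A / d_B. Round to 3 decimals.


= 4.7 * 1.19 / 1.08 = 5.179

5.179


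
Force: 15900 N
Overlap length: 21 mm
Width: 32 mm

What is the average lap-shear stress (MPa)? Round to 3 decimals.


Average shear stress = F / (overlap * width)
= 15900 / (21 * 32)
= 23.661 MPa

23.661


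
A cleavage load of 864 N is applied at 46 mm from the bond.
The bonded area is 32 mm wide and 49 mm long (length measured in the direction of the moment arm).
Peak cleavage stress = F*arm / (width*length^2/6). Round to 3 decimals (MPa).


Moment = 864 * 46 = 39744 N*mm
Section modulus = 32 * 2401 / 6 = 76832 / 6 mm^3
Stress = 39744 / (76832 / 6) = 238464 / 76832
= 3.104 MPa

3.104


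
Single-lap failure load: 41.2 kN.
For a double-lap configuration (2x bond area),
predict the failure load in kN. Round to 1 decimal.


Failure load = 41.2 * 2 = 82.4 kN

82.4


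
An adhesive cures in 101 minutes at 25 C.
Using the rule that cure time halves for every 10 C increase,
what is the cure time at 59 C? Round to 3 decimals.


Factor = 2^((59 - 25) / 10) = 10.5561
Cure time = 101 / 10.5561
= 9.568 minutes

9.568


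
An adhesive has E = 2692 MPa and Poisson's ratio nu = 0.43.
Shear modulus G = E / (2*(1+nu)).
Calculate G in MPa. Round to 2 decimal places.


G = 2692 / (2*(1+0.43))
= 2692 / 2.86
= 941.26 MPa

941.26


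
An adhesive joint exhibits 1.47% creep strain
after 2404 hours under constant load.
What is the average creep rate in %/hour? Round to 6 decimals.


Creep rate = strain / time
= 1.47 / 2404
= 0.000611 %/h

0.000611


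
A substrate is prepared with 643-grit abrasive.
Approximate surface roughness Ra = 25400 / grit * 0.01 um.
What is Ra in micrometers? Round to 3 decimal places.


Ra = 25400 / 643 * 0.01 = 0.395 um

0.395


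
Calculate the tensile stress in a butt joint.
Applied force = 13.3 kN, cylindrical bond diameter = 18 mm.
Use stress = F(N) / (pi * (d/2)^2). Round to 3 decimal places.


A = pi * 9.0^2 = 254.4690 mm^2
sigma = 13300.0 / 254.4690 = 52.266 MPa

52.266


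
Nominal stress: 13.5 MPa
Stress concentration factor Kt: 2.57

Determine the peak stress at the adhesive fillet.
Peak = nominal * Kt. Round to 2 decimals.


Peak stress = 13.5 * 2.57
= 34.70 MPa

34.70


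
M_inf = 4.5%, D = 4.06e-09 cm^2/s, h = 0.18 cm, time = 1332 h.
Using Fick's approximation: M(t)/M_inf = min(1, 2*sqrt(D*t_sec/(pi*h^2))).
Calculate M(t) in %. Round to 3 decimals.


t = 4795200 s
ratio = min(1, 2*sqrt(4.06e-09*4795200/(pi*0.0324)))
= 0.874679
M(t) = 4.5 * 0.874679 = 3.936%

3.936


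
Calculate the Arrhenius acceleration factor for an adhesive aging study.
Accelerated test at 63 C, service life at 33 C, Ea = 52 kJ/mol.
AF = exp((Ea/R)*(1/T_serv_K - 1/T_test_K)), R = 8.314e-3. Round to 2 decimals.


T_test = 336.15 K, T_serv = 306.15 K
Ea/R = 52 / 0.008314 = 6254.51
AF = exp(6254.51 * (1/306.15 - 1/336.15))
= 6.19

6.19


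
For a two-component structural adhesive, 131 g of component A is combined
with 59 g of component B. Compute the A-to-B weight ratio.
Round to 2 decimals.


Weight ratio A:B = 131 / 59
= 2.22

2.22


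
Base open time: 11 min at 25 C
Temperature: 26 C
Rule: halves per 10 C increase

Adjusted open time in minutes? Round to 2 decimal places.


Acceleration = 2^((26-25)/10) = 1.0718
Open time = 11 / 1.0718 = 10.26 min

10.26


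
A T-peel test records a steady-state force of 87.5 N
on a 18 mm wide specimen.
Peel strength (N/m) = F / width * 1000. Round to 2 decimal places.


Peel strength = 87.5 / 18 * 1000
= 4861.11 N/m

4861.11


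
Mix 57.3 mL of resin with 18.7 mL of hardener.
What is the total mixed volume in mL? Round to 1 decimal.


Total = 57.3 + 18.7 = 76.0 mL

76.0


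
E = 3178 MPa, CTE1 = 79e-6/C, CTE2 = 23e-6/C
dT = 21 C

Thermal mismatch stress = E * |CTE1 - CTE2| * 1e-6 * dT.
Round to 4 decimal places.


= 3178 * 56e-6 * 21
= 3.7373 MPa

3.7373


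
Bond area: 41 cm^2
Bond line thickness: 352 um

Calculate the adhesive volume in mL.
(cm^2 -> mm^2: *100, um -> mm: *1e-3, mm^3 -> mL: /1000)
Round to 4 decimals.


V = 41*100 * 352*1e-3 / 1000
= 1.4432 mL

1.4432


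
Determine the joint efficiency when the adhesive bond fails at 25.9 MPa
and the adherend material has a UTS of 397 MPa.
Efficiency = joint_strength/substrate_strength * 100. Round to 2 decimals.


Joint efficiency = 25.9 / 397 * 100
= 6.52%

6.52


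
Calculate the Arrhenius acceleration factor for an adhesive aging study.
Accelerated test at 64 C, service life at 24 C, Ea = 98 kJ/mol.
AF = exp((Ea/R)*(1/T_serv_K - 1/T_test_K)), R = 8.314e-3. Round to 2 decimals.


T_test = 337.15 K, T_serv = 297.15 K
Ea/R = 98 / 0.008314 = 11787.35
AF = exp(11787.35 * (1/297.15 - 1/337.15))
= 110.64

110.64


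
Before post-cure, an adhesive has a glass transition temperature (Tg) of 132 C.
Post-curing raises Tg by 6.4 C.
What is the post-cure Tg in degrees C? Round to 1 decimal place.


Tg_post = Tg_base + delta_Tg
= 132 + 6.4
= 138.4 C

138.4


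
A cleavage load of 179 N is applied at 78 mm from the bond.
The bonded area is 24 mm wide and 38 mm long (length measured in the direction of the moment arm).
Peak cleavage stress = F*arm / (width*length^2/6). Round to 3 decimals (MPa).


Moment = 179 * 78 = 13962 N*mm
Section modulus = 24 * 1444 / 6 = 34656 / 6 mm^3
Stress = 13962 / (34656 / 6) = 83772 / 34656
= 2.417 MPa

2.417


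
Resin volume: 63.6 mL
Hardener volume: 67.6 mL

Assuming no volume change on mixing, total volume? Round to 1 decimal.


V_total = 63.6 + 67.6 = 131.2 mL

131.2


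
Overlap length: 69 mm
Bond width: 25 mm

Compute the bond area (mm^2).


Bond area = 69 * 25 = 1725 mm^2

1725


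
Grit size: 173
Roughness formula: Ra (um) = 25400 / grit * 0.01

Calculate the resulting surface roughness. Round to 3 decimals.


Ra = 25400 / 173 * 0.01
= 1.468 um

1.468


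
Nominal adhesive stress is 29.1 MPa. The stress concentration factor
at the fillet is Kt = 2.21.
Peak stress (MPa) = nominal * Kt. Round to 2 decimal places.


Peak = 29.1 * 2.21 = 64.31 MPa

64.31


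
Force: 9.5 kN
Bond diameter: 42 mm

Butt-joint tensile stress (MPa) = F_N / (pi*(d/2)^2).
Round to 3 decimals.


F_N = 9.5 * 1000 = 9500.0 N
A = pi*(21.0)^2 = 1385.4424 mm^2
stress = 9500.0 / 1385.4424 = 6.857 MPa

6.857


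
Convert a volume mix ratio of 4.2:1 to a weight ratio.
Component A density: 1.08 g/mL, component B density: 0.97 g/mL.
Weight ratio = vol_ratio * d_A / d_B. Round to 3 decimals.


= 4.2 * 1.08 / 0.97 = 4.676

4.676


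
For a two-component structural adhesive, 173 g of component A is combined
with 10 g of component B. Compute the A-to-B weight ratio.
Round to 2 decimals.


Weight ratio A:B = 173 / 10
= 17.30

17.30


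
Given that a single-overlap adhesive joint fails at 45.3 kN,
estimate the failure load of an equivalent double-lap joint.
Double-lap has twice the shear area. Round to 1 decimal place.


Double-lap factor = 2
Expected load = 45.3 * 2 = 90.6 kN

90.6


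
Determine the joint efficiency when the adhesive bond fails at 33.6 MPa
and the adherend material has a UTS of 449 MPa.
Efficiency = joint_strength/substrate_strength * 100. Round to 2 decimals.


Joint efficiency = 33.6 / 449 * 100
= 7.48%

7.48


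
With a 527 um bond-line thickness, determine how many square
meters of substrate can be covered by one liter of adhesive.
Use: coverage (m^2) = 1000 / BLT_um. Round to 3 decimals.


Coverage = 1000 / 527 = 1.898 m^2

1.898


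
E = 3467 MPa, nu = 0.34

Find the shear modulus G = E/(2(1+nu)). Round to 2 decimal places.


G = 3467 / (2 * 1.34)
= 1293.66 MPa

1293.66


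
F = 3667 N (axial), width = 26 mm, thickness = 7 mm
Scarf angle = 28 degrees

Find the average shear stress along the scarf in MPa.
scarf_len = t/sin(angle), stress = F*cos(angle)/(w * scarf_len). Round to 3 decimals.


scarf_len = 7/sin(28 deg) = 14.9104
cos(28 deg) = 0.882948
stress = 3667*0.882948/(26*14.9104) = 8.352 MPa

8.352


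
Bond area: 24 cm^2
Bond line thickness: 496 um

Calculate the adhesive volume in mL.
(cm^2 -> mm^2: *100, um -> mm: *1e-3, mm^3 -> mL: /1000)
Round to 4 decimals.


V = 24*100 * 496*1e-3 / 1000
= 1.1904 mL

1.1904


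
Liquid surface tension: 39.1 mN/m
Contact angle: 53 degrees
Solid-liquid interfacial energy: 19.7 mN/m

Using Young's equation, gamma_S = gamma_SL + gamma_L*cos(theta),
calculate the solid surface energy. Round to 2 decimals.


gamma_S = 19.7 + 39.1 * cos(53)
= 43.23 mN/m

43.23


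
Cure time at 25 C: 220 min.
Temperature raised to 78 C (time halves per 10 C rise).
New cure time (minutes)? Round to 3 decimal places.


Acceleration factor = 2^(53/10) = 39.3966
New time = 220 / 39.3966 = 5.584 min

5.584


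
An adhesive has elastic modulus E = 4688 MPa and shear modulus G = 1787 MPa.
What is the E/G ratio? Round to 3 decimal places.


E/G = 4688 / 1787 = 2.623

2.623


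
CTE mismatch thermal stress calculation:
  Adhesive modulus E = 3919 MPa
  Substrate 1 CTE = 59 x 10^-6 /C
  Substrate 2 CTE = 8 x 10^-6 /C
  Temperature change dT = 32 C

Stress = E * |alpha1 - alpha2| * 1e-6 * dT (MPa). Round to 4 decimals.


delta_alpha = |59 - 8| = 51 x 10^-6/C
Stress = 3919 * 51e-6 * 32
= 6.3958 MPa

6.3958


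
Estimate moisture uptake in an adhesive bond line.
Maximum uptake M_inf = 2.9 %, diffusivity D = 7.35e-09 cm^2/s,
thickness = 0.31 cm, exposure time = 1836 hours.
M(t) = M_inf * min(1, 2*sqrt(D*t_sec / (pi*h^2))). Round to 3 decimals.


Convert time: 1836 h = 6609600 s
ratio = min(1, 2*sqrt(7.35e-09*6609600/(pi*0.31^2)))
= 0.802278
M(t) = 2.9 * 0.802278 = 2.327%

2.327


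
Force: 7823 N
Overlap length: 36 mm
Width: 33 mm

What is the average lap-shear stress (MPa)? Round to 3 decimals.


Average shear stress = F / (overlap * width)
= 7823 / (36 * 33)
= 6.585 MPa

6.585


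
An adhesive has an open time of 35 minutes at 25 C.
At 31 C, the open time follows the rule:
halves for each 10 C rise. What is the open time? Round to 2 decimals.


Factor = 2^((31-25)/10) = 1.5157
Open time = 35 / 1.5157 = 23.09 min

23.09


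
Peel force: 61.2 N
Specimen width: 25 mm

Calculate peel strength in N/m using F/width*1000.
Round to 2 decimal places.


Peel strength = 61.2 / 25 * 1000 = 2448.00 N/m

2448.00


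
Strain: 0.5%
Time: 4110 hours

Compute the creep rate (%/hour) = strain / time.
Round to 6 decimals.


Creep rate = 0.5 / 4110
= 0.000122 %/h

0.000122


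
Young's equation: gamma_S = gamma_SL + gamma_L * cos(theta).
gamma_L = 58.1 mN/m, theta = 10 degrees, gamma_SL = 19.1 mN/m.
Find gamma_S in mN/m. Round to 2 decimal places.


cos(10 deg) = 0.984808
gamma_S = 19.1 + 58.1 * 0.984808
= 76.32 mN/m

76.32


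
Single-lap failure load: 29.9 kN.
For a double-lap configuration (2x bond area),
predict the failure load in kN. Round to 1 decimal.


Failure load = 29.9 * 2 = 59.8 kN

59.8


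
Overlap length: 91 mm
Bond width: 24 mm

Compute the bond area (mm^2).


Bond area = 91 * 24 = 2184 mm^2

2184


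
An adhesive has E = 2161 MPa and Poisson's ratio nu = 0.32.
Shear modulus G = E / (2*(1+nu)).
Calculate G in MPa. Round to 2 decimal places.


G = 2161 / (2*(1+0.32))
= 2161 / 2.64
= 818.56 MPa

818.56


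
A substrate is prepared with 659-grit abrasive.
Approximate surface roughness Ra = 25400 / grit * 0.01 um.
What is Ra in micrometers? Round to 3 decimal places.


Ra = 25400 / 659 * 0.01 = 0.385 um

0.385


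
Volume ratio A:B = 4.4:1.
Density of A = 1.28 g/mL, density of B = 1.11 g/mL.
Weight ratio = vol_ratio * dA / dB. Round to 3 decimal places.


Wt ratio = 4.4 * 1.28 / 1.11
= 5.074

5.074


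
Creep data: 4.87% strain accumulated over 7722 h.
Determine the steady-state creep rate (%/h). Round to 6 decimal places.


Rate = 4.87 / 7722 = 0.000631 %/h

0.000631


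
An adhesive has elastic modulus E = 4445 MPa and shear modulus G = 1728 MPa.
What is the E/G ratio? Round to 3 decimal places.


E/G = 4445 / 1728 = 2.572

2.572


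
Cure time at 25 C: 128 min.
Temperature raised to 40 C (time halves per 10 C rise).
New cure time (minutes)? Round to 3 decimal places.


Acceleration factor = 2^(15/10) = 2.8284
New time = 128 / 2.8284 = 45.255 min

45.255


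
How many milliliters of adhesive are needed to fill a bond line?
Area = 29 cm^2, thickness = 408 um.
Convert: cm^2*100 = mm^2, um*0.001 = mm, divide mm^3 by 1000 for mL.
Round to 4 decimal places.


= (29 * 100) * (408 * 0.001) / 1000
= 1.1832 mL

1.1832


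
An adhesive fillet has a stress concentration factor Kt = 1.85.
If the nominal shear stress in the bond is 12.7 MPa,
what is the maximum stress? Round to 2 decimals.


Max stress = 12.7 * 1.85 = 23.50 MPa

23.50


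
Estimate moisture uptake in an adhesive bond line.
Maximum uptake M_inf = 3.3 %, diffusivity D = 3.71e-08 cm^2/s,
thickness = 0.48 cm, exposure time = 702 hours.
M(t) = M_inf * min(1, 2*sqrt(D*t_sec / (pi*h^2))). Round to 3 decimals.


Convert time: 702 h = 2527200 s
ratio = min(1, 2*sqrt(3.71e-08*2527200/(pi*0.48^2)))
= 0.719814
M(t) = 3.3 * 0.719814 = 2.375%

2.375


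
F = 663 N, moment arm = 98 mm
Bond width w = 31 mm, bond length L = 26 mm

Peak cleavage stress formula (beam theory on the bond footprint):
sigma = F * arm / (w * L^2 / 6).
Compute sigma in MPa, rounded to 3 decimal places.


sigma = (663 * 98) / (31 * 676 / 6)
= 64974 * 6 / 20956
= 389844 / 20956
= 18.603 MPa

18.603


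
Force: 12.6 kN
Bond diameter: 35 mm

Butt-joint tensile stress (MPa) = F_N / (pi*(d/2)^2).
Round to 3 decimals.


F_N = 12.6 * 1000 = 12600.0 N
A = pi*(17.5)^2 = 962.1128 mm^2
stress = 12600.0 / 962.1128 = 13.096 MPa

13.096


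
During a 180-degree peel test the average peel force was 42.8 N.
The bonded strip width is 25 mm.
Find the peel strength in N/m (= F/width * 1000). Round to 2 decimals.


Peel strength = F/width * 1000
= 42.8 / 25 * 1000
= 1712.00 N/m

1712.00


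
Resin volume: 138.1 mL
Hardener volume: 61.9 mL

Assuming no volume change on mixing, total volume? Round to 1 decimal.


V_total = 138.1 + 61.9 = 200.0 mL

200.0


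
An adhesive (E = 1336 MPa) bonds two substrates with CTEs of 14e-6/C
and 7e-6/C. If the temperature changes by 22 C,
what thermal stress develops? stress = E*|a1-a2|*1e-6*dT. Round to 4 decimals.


Stress = 1336 * |14 - 7| * 1e-6 * 22
= 0.2057 MPa

0.2057


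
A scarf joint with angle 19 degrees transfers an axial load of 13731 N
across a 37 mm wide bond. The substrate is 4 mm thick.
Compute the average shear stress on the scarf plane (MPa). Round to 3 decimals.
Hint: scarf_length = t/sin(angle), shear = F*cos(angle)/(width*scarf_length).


scarf_length = 4 / sin(19 deg) = 12.2862 mm
cos(19 deg) = 0.945519
shear stress = 13731 * 0.945519 / (37 * 12.2862)
= 28.560 MPa

28.560


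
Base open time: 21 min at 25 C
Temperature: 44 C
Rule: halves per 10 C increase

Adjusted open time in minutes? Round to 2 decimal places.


Acceleration = 2^((44-25)/10) = 3.7321
Open time = 21 / 3.7321 = 5.63 min

5.63


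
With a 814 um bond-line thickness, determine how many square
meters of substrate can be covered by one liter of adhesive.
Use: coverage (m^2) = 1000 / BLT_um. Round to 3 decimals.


Coverage = 1000 / 814 = 1.229 m^2

1.229


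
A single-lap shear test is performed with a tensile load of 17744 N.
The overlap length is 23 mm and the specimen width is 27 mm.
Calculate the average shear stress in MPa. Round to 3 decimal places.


Shear stress = F / (overlap * width)
= 17744 / (23 * 27)
= 17744 / 621
= 28.573 MPa

28.573


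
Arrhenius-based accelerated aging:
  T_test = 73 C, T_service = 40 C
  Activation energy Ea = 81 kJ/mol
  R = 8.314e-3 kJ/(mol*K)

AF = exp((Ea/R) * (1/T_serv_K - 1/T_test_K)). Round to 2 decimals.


T_test_K = 346.15, T_serv_K = 313.15
AF = exp((81/8.314e-3) * (1/313.15 - 1/346.15))
= 19.41

19.41


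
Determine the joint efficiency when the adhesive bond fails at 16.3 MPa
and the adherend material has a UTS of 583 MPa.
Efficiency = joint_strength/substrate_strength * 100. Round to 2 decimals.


Joint efficiency = 16.3 / 583 * 100
= 2.80%

2.80


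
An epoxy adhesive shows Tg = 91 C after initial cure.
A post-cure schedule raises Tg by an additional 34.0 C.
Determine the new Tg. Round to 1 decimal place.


New Tg = 91 + 34.0
= 125.0 C

125.0


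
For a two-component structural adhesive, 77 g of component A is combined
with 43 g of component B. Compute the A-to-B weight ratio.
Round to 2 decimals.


Weight ratio A:B = 77 / 43
= 1.79

1.79


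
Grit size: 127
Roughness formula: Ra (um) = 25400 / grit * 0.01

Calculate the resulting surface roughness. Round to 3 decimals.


Ra = 25400 / 127 * 0.01
= 2.000 um

2.000


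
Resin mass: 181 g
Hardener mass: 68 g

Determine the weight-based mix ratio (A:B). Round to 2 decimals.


Ratio = 181 / 68 = 2.66

2.66


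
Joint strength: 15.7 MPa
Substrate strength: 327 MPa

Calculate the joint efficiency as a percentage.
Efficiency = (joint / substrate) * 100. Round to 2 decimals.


Efficiency = (15.7 / 327) * 100 = 4.80%

4.80


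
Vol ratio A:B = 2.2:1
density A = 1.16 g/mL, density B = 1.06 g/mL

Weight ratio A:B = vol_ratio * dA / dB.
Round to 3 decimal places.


Weight ratio = 2.2 * 1.16 / 1.06
= 2.408

2.408


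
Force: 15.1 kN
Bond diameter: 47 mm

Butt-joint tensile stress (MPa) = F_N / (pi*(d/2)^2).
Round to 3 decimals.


F_N = 15.1 * 1000 = 15100.0 N
A = pi*(23.5)^2 = 1734.9445 mm^2
stress = 15100.0 / 1734.9445 = 8.703 MPa

8.703


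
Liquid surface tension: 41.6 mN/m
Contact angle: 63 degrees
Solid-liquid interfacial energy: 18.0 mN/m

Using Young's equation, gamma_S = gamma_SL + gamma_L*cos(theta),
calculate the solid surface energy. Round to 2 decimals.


gamma_S = 18.0 + 41.6 * cos(63)
= 36.89 mN/m

36.89


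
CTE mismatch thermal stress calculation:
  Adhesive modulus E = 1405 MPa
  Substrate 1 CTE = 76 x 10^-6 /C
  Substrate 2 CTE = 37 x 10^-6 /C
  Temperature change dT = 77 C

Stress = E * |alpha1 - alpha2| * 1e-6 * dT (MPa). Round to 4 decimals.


delta_alpha = |76 - 37| = 39 x 10^-6/C
Stress = 1405 * 39e-6 * 77
= 4.2192 MPa

4.2192


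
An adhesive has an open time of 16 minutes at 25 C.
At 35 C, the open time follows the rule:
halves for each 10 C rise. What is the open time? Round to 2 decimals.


Factor = 2^((35-25)/10) = 2.0000
Open time = 16 / 2.0000 = 8.00 min

8.00


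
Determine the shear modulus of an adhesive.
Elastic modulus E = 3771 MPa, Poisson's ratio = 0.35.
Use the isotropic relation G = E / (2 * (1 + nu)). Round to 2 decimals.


G = 3771 / (2*(1+0.35)) = 3771 / 2.70
= 1396.67 MPa

1396.67


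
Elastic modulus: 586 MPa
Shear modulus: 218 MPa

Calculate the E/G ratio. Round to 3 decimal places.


E / G = 586 / 218 = 2.688

2.688


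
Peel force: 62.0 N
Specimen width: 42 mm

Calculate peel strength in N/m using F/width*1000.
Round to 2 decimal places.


Peel strength = 62.0 / 42 * 1000 = 1476.19 N/m

1476.19


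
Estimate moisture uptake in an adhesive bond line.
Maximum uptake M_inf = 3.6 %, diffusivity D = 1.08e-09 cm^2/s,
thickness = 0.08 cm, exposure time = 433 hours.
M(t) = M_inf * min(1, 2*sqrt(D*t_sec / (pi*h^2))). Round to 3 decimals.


Convert time: 433 h = 1558800 s
ratio = min(1, 2*sqrt(1.08e-09*1558800/(pi*0.08^2)))
= 0.578725
M(t) = 3.6 * 0.578725 = 2.083%

2.083


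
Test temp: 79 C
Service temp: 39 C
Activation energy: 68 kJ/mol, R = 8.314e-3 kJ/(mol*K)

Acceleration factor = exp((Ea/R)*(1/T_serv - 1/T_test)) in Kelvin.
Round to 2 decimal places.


AF = exp((68/0.008314)*(1/312.15 - 1/352.15))
= 19.61

19.61


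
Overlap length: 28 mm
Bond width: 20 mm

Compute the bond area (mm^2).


Bond area = 28 * 20 = 560 mm^2

560


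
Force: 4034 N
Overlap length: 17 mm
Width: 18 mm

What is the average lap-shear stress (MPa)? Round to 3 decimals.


Average shear stress = F / (overlap * width)
= 4034 / (17 * 18)
= 13.183 MPa

13.183


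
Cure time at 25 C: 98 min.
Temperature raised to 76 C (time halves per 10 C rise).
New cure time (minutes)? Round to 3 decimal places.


Acceleration factor = 2^(51/10) = 34.2968
New time = 98 / 34.2968 = 2.857 min

2.857


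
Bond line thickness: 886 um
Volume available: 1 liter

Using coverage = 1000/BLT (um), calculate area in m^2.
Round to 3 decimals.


1 L = 1e6 mm^3, thickness = 886 um = 0.886 mm
Area = 1e6 / 0.886 mm^2 = (1e6 / 0.886) / 1e6 m^2 = 1000 / 886 m^2
= 1.129 m^2

1.129


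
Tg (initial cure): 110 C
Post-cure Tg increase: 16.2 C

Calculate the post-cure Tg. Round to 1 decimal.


Post-cure Tg = 110 + 16.2 = 126.2 C

126.2


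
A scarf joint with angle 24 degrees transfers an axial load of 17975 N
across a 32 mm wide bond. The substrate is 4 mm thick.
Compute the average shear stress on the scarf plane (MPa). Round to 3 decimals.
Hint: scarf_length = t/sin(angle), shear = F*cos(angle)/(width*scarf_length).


scarf_length = 4 / sin(24 deg) = 9.8344 mm
cos(24 deg) = 0.913545
shear stress = 17975 * 0.913545 / (32 * 9.8344)
= 52.180 MPa

52.180


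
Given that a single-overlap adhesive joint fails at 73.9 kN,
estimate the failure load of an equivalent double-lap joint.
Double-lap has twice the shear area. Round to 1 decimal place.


Double-lap factor = 2
Expected load = 73.9 * 2 = 147.8 kN

147.8


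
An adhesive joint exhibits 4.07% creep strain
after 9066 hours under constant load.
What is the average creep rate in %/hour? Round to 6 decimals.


Creep rate = strain / time
= 4.07 / 9066
= 0.000449 %/h

0.000449


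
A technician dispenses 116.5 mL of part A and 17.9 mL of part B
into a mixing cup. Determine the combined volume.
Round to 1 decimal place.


Combined volume = 116.5 + 17.9
= 134.4 mL

134.4


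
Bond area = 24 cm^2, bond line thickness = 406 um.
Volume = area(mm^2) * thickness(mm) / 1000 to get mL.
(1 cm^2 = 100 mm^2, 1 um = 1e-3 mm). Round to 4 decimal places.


area_mm2 = 24 * 100 = 2400
blt_mm = 406 * 1e-3 = 0.406
vol_mm3 = 2400 * 0.406 = 974.4
vol_mL = 974.4 / 1000 = 0.9744 mL

0.9744


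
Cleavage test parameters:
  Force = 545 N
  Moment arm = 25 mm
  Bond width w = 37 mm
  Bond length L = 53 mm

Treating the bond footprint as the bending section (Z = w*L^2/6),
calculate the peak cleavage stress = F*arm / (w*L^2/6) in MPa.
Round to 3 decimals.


M = 545 * 25 = 13625 N*mm
Z = 37 * 53^2 / 6 = 103933 / 6 mm^3
sigma = M / Z = 6 * 13625 / 103933 = 81750 / 103933
= 0.787 MPa

0.787


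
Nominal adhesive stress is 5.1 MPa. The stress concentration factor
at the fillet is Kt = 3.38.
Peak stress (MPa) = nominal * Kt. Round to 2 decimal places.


Peak = 5.1 * 3.38 = 17.24 MPa

17.24


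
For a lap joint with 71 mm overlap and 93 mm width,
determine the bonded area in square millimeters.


Area = 71 * 93 = 6603 mm^2

6603


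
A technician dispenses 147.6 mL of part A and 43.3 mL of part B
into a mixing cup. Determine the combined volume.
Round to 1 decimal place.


Combined volume = 147.6 + 43.3
= 190.9 mL

190.9


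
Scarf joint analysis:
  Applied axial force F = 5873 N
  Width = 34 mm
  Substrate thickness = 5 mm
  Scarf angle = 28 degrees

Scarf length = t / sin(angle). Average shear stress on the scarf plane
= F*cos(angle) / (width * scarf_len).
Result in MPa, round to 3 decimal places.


Scarf length = 5 / sin(28 deg) = 10.6503 mm
cos(28 deg) = 0.882948
Shear = 5873 * 0.882948 / (34 * 10.6503)
= 14.320 MPa

14.320


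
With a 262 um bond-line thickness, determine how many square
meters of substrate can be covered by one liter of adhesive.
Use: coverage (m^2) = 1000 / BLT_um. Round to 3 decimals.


Coverage = 1000 / 262 = 3.817 m^2

3.817


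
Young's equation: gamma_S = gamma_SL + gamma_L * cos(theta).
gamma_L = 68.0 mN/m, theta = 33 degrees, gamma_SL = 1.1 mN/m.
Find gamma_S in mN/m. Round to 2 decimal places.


cos(33 deg) = 0.838671
gamma_S = 1.1 + 68.0 * 0.838671
= 58.13 mN/m

58.13


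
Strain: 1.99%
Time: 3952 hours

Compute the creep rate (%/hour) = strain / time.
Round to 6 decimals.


Creep rate = 1.99 / 3952
= 0.000504 %/h

0.000504


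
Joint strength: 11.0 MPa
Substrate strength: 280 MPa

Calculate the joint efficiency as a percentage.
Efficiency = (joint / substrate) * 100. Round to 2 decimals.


Efficiency = (11.0 / 280) * 100 = 3.93%

3.93


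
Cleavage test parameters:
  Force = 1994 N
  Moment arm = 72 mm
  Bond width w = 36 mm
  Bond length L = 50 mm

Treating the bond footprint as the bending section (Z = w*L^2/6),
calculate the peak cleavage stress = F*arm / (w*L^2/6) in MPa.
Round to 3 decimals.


M = 1994 * 72 = 143568 N*mm
Z = 36 * 50^2 / 6 = 90000 / 6 mm^3
sigma = M / Z = 6 * 143568 / 90000 = 861408 / 90000
= 9.571 MPa

9.571


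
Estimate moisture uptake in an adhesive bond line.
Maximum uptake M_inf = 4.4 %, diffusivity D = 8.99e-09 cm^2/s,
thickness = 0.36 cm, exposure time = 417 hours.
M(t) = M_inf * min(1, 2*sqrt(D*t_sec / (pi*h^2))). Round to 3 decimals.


Convert time: 417 h = 1501200 s
ratio = min(1, 2*sqrt(8.99e-09*1501200/(pi*0.36^2)))
= 0.364126
M(t) = 4.4 * 0.364126 = 1.602%

1.602
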